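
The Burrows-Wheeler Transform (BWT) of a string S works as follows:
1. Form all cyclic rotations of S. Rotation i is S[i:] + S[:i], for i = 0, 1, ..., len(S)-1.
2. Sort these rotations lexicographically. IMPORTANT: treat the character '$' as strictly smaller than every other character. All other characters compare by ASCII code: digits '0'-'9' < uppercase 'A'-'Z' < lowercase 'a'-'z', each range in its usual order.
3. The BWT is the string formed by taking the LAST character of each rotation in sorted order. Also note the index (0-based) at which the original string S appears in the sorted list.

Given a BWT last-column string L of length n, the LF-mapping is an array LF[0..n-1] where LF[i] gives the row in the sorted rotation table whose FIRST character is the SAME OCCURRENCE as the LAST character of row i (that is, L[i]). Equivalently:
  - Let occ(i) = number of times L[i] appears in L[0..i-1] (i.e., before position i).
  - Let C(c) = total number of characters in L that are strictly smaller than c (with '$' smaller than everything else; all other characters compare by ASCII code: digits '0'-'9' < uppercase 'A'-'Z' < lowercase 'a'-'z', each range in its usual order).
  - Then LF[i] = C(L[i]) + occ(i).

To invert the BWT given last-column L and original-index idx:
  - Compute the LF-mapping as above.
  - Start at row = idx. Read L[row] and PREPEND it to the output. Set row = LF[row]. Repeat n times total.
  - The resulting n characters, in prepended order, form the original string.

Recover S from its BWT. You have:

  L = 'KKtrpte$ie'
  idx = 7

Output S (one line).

LF mapping: 1 2 8 7 6 9 3 0 5 4
Walk LF starting at row 7, prepending L[row]:
  step 1: row=7, L[7]='$', prepend. Next row=LF[7]=0
  step 2: row=0, L[0]='K', prepend. Next row=LF[0]=1
  step 3: row=1, L[1]='K', prepend. Next row=LF[1]=2
  step 4: row=2, L[2]='t', prepend. Next row=LF[2]=8
  step 5: row=8, L[8]='i', prepend. Next row=LF[8]=5
  step 6: row=5, L[5]='t', prepend. Next row=LF[5]=9
  step 7: row=9, L[9]='e', prepend. Next row=LF[9]=4
  step 8: row=4, L[4]='p', prepend. Next row=LF[4]=6
  step 9: row=6, L[6]='e', prepend. Next row=LF[6]=3
  step 10: row=3, L[3]='r', prepend. Next row=LF[3]=7
Reversed output: repetitKK$

Answer: repetitKK$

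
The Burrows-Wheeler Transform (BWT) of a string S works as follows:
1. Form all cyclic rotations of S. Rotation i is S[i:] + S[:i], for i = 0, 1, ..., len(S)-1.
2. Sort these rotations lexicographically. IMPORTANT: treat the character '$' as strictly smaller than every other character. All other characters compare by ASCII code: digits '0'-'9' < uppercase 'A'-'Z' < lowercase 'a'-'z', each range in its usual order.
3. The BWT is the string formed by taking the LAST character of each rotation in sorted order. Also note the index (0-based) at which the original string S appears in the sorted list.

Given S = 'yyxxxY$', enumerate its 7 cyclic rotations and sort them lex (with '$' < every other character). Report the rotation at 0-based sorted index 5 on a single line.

All 7 rotations (rotation i = S[i:]+S[:i]):
  rot[0] = yyxxxY$
  rot[1] = yxxxY$y
  rot[2] = xxxY$yy
  rot[3] = xxY$yyx
  rot[4] = xY$yyxx
  rot[5] = Y$yyxxx
  rot[6] = $yyxxxY
Sorted (with $ < everything):
  sorted[0] = $yyxxxY
  sorted[1] = Y$yyxxx
  sorted[2] = xY$yyxx
  sorted[3] = xxY$yyx
  sorted[4] = xxxY$yy
  sorted[5] = yxxxY$y
  sorted[6] = yyxxxY$
sorted[5] = yxxxY$y

Answer: yxxxY$y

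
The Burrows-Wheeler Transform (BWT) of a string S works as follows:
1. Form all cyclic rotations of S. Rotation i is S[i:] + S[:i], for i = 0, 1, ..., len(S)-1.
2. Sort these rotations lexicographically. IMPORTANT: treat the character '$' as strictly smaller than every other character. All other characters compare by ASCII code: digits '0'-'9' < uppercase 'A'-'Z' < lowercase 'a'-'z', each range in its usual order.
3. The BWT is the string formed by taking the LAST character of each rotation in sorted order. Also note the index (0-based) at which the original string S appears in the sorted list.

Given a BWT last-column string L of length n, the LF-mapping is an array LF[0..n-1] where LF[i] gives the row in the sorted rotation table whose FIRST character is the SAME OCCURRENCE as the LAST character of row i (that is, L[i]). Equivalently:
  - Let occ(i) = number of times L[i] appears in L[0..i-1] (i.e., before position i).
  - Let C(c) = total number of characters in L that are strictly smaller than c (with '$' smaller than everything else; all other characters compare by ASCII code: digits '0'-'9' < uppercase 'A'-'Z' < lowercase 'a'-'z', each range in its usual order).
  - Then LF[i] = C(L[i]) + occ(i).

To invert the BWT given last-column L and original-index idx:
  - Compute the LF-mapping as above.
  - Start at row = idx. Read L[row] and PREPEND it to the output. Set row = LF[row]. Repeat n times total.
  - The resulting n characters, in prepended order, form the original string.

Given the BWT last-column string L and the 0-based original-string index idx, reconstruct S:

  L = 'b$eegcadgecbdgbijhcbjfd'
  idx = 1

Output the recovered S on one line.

Answer: acbhgcgebdjifjgbedcdeb$

Derivation:
LF mapping: 2 0 12 13 16 6 1 9 17 14 7 3 10 18 4 20 21 19 8 5 22 15 11
Walk LF starting at row 1, prepending L[row]:
  step 1: row=1, L[1]='$', prepend. Next row=LF[1]=0
  step 2: row=0, L[0]='b', prepend. Next row=LF[0]=2
  step 3: row=2, L[2]='e', prepend. Next row=LF[2]=12
  step 4: row=12, L[12]='d', prepend. Next row=LF[12]=10
  step 5: row=10, L[10]='c', prepend. Next row=LF[10]=7
  step 6: row=7, L[7]='d', prepend. Next row=LF[7]=9
  step 7: row=9, L[9]='e', prepend. Next row=LF[9]=14
  step 8: row=14, L[14]='b', prepend. Next row=LF[14]=4
  step 9: row=4, L[4]='g', prepend. Next row=LF[4]=16
  step 10: row=16, L[16]='j', prepend. Next row=LF[16]=21
  step 11: row=21, L[21]='f', prepend. Next row=LF[21]=15
  step 12: row=15, L[15]='i', prepend. Next row=LF[15]=20
  step 13: row=20, L[20]='j', prepend. Next row=LF[20]=22
  step 14: row=22, L[22]='d', prepend. Next row=LF[22]=11
  step 15: row=11, L[11]='b', prepend. Next row=LF[11]=3
  step 16: row=3, L[3]='e', prepend. Next row=LF[3]=13
  step 17: row=13, L[13]='g', prepend. Next row=LF[13]=18
  step 18: row=18, L[18]='c', prepend. Next row=LF[18]=8
  step 19: row=8, L[8]='g', prepend. Next row=LF[8]=17
  step 20: row=17, L[17]='h', prepend. Next row=LF[17]=19
  step 21: row=19, L[19]='b', prepend. Next row=LF[19]=5
  step 22: row=5, L[5]='c', prepend. Next row=LF[5]=6
  step 23: row=6, L[6]='a', prepend. Next row=LF[6]=1
Reversed output: acbhgcgebdjifjgbedcdeb$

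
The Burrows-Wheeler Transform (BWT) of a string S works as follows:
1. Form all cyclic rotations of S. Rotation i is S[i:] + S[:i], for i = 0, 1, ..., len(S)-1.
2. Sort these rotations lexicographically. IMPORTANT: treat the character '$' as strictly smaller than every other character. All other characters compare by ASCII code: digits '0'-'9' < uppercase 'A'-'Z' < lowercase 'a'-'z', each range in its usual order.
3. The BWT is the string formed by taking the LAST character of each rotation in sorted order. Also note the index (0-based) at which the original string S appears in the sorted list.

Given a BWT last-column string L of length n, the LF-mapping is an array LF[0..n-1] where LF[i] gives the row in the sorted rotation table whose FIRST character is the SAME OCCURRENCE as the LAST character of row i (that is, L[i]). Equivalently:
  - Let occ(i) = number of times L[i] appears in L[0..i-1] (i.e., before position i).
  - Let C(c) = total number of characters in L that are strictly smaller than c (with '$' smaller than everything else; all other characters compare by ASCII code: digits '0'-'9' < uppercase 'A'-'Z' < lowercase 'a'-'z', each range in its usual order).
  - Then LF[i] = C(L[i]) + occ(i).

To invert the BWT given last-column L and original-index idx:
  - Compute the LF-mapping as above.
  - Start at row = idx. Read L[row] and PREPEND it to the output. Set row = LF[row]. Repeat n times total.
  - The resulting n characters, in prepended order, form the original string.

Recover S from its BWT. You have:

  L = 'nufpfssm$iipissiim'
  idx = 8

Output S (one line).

LF mapping: 10 17 1 11 2 13 14 8 0 3 4 12 5 15 16 6 7 9
Walk LF starting at row 8, prepending L[row]:
  step 1: row=8, L[8]='$', prepend. Next row=LF[8]=0
  step 2: row=0, L[0]='n', prepend. Next row=LF[0]=10
  step 3: row=10, L[10]='i', prepend. Next row=LF[10]=4
  step 4: row=4, L[4]='f', prepend. Next row=LF[4]=2
  step 5: row=2, L[2]='f', prepend. Next row=LF[2]=1
  step 6: row=1, L[1]='u', prepend. Next row=LF[1]=17
  step 7: row=17, L[17]='m', prepend. Next row=LF[17]=9
  step 8: row=9, L[9]='i', prepend. Next row=LF[9]=3
  step 9: row=3, L[3]='p', prepend. Next row=LF[3]=11
  step 10: row=11, L[11]='p', prepend. Next row=LF[11]=12
  step 11: row=12, L[12]='i', prepend. Next row=LF[12]=5
  step 12: row=5, L[5]='s', prepend. Next row=LF[5]=13
  step 13: row=13, L[13]='s', prepend. Next row=LF[13]=15
  step 14: row=15, L[15]='i', prepend. Next row=LF[15]=6
  step 15: row=6, L[6]='s', prepend. Next row=LF[6]=14
  step 16: row=14, L[14]='s', prepend. Next row=LF[14]=16
  step 17: row=16, L[16]='i', prepend. Next row=LF[16]=7
  step 18: row=7, L[7]='m', prepend. Next row=LF[7]=8
Reversed output: mississippimuffin$

Answer: mississippimuffin$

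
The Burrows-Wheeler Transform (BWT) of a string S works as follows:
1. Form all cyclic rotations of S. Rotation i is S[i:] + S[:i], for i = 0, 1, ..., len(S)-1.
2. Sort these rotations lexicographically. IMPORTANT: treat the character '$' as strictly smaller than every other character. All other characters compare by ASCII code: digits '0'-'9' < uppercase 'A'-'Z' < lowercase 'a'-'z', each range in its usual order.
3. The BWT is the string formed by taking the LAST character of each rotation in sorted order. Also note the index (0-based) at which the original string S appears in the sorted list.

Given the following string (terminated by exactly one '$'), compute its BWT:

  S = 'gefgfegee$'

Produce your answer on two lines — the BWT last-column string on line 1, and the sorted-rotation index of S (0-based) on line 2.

Answer: eeggfgee$f
8

Derivation:
All 10 rotations (rotation i = S[i:]+S[:i]):
  rot[0] = gefgfegee$
  rot[1] = efgfegee$g
  rot[2] = fgfegee$ge
  rot[3] = gfegee$gef
  rot[4] = fegee$gefg
  rot[5] = egee$gefgf
  rot[6] = gee$gefgfe
  rot[7] = ee$gefgfeg
  rot[8] = e$gefgfege
  rot[9] = $gefgfegee
Sorted (with $ < everything):
  sorted[0] = $gefgfegee  (last char: 'e')
  sorted[1] = e$gefgfege  (last char: 'e')
  sorted[2] = ee$gefgfeg  (last char: 'g')
  sorted[3] = efgfegee$g  (last char: 'g')
  sorted[4] = egee$gefgf  (last char: 'f')
  sorted[5] = fegee$gefg  (last char: 'g')
  sorted[6] = fgfegee$ge  (last char: 'e')
  sorted[7] = gee$gefgfe  (last char: 'e')
  sorted[8] = gefgfegee$  (last char: '$')
  sorted[9] = gfegee$gef  (last char: 'f')
Last column: eeggfgee$f
Original string S is at sorted index 8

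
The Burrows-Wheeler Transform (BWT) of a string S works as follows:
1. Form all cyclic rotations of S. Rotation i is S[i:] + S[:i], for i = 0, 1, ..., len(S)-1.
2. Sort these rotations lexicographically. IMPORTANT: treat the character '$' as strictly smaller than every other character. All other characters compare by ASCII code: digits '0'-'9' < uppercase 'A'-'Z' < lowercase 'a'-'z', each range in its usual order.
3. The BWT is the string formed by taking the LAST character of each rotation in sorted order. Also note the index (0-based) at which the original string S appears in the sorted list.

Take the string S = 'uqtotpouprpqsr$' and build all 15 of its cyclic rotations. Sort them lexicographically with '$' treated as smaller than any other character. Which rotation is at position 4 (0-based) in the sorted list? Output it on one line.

All 15 rotations (rotation i = S[i:]+S[:i]):
  rot[0] = uqtotpouprpqsr$
  rot[1] = qtotpouprpqsr$u
  rot[2] = totpouprpqsr$uq
  rot[3] = otpouprpqsr$uqt
  rot[4] = tpouprpqsr$uqto
  rot[5] = pouprpqsr$uqtot
  rot[6] = ouprpqsr$uqtotp
  rot[7] = uprpqsr$uqtotpo
  rot[8] = prpqsr$uqtotpou
  rot[9] = rpqsr$uqtotpoup
  rot[10] = pqsr$uqtotpoupr
  rot[11] = qsr$uqtotpouprp
  rot[12] = sr$uqtotpouprpq
  rot[13] = r$uqtotpouprpqs
  rot[14] = $uqtotpouprpqsr
Sorted (with $ < everything):
  sorted[0] = $uqtotpouprpqsr
  sorted[1] = otpouprpqsr$uqt
  sorted[2] = ouprpqsr$uqtotp
  sorted[3] = pouprpqsr$uqtot
  sorted[4] = pqsr$uqtotpoupr
  sorted[5] = prpqsr$uqtotpou
  sorted[6] = qsr$uqtotpouprp
  sorted[7] = qtotpouprpqsr$u
  sorted[8] = r$uqtotpouprpqs
  sorted[9] = rpqsr$uqtotpoup
  sorted[10] = sr$uqtotpouprpq
  sorted[11] = totpouprpqsr$uq
  sorted[12] = tpouprpqsr$uqto
  sorted[13] = uprpqsr$uqtotpo
  sorted[14] = uqtotpouprpqsr$
sorted[4] = pqsr$uqtotpoupr

Answer: pqsr$uqtotpoupr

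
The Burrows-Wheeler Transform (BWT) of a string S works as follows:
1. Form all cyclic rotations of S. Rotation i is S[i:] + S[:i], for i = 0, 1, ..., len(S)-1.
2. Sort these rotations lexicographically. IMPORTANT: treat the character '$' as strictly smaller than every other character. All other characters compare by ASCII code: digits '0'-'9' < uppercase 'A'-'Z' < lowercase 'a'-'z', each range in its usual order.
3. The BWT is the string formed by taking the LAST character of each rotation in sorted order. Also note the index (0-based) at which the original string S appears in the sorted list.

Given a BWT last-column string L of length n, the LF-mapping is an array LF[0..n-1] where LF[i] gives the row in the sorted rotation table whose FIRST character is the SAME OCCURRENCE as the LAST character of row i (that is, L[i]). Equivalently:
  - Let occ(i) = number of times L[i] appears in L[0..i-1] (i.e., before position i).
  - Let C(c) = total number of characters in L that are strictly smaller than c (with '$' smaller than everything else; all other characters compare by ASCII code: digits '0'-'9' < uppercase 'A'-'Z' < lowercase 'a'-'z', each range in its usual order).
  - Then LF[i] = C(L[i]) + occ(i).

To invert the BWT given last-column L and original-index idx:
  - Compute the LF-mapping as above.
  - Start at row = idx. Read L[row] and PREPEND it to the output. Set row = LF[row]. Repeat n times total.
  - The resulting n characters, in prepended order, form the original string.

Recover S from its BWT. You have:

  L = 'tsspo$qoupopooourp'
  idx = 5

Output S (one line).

Answer: osooruppqosopoput$

Derivation:
LF mapping: 15 13 14 7 1 0 11 2 16 8 3 9 4 5 6 17 12 10
Walk LF starting at row 5, prepending L[row]:
  step 1: row=5, L[5]='$', prepend. Next row=LF[5]=0
  step 2: row=0, L[0]='t', prepend. Next row=LF[0]=15
  step 3: row=15, L[15]='u', prepend. Next row=LF[15]=17
  step 4: row=17, L[17]='p', prepend. Next row=LF[17]=10
  step 5: row=10, L[10]='o', prepend. Next row=LF[10]=3
  step 6: row=3, L[3]='p', prepend. Next row=LF[3]=7
  step 7: row=7, L[7]='o', prepend. Next row=LF[7]=2
  step 8: row=2, L[2]='s', prepend. Next row=LF[2]=14
  step 9: row=14, L[14]='o', prepend. Next row=LF[14]=6
  step 10: row=6, L[6]='q', prepend. Next row=LF[6]=11
  step 11: row=11, L[11]='p', prepend. Next row=LF[11]=9
  step 12: row=9, L[9]='p', prepend. Next row=LF[9]=8
  step 13: row=8, L[8]='u', prepend. Next row=LF[8]=16
  step 14: row=16, L[16]='r', prepend. Next row=LF[16]=12
  step 15: row=12, L[12]='o', prepend. Next row=LF[12]=4
  step 16: row=4, L[4]='o', prepend. Next row=LF[4]=1
  step 17: row=1, L[1]='s', prepend. Next row=LF[1]=13
  step 18: row=13, L[13]='o', prepend. Next row=LF[13]=5
Reversed output: osooruppqosopoput$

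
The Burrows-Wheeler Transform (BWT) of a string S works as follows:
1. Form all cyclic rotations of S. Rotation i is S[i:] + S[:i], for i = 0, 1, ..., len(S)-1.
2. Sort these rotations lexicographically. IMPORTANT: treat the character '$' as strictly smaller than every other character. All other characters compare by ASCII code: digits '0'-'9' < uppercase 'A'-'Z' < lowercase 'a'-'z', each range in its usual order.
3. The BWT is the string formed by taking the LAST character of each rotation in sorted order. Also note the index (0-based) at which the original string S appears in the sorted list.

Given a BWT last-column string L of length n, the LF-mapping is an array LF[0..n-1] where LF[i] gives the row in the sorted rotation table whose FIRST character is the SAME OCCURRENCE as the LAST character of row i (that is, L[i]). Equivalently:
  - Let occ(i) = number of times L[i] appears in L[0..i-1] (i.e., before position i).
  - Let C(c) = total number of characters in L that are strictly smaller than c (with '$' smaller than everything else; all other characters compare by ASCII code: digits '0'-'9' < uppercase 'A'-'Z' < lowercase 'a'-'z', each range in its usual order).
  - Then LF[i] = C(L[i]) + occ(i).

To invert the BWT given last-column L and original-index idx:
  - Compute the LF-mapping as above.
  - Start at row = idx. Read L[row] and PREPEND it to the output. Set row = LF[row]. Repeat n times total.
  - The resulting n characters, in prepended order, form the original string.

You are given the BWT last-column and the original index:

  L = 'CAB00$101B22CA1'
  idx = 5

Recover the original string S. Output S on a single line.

Answer: 12B011CBA002AC$

Derivation:
LF mapping: 13 9 11 1 2 0 4 3 5 12 7 8 14 10 6
Walk LF starting at row 5, prepending L[row]:
  step 1: row=5, L[5]='$', prepend. Next row=LF[5]=0
  step 2: row=0, L[0]='C', prepend. Next row=LF[0]=13
  step 3: row=13, L[13]='A', prepend. Next row=LF[13]=10
  step 4: row=10, L[10]='2', prepend. Next row=LF[10]=7
  step 5: row=7, L[7]='0', prepend. Next row=LF[7]=3
  step 6: row=3, L[3]='0', prepend. Next row=LF[3]=1
  step 7: row=1, L[1]='A', prepend. Next row=LF[1]=9
  step 8: row=9, L[9]='B', prepend. Next row=LF[9]=12
  step 9: row=12, L[12]='C', prepend. Next row=LF[12]=14
  step 10: row=14, L[14]='1', prepend. Next row=LF[14]=6
  step 11: row=6, L[6]='1', prepend. Next row=LF[6]=4
  step 12: row=4, L[4]='0', prepend. Next row=LF[4]=2
  step 13: row=2, L[2]='B', prepend. Next row=LF[2]=11
  step 14: row=11, L[11]='2', prepend. Next row=LF[11]=8
  step 15: row=8, L[8]='1', prepend. Next row=LF[8]=5
Reversed output: 12B011CBA002AC$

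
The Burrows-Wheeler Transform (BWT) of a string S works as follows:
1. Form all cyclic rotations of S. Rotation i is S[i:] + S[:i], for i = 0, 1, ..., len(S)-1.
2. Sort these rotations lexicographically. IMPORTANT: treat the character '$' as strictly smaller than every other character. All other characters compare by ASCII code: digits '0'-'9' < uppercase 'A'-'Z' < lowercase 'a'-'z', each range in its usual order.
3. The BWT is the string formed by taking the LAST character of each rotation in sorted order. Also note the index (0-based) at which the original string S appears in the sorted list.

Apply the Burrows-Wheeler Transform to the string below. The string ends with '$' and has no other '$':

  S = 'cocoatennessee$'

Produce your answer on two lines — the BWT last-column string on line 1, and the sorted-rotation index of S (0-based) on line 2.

Answer: eoo$estnneccsea
3

Derivation:
All 15 rotations (rotation i = S[i:]+S[:i]):
  rot[0] = cocoatennessee$
  rot[1] = ocoatennessee$c
  rot[2] = coatennessee$co
  rot[3] = oatennessee$coc
  rot[4] = atennessee$coco
  rot[5] = tennessee$cocoa
  rot[6] = ennessee$cocoat
  rot[7] = nnessee$cocoate
  rot[8] = nessee$cocoaten
  rot[9] = essee$cocoatenn
  rot[10] = ssee$cocoatenne
  rot[11] = see$cocoatennes
  rot[12] = ee$cocoatenness
  rot[13] = e$cocoatennesse
  rot[14] = $cocoatennessee
Sorted (with $ < everything):
  sorted[0] = $cocoatennessee  (last char: 'e')
  sorted[1] = atennessee$coco  (last char: 'o')
  sorted[2] = coatennessee$co  (last char: 'o')
  sorted[3] = cocoatennessee$  (last char: '$')
  sorted[4] = e$cocoatennesse  (last char: 'e')
  sorted[5] = ee$cocoatenness  (last char: 's')
  sorted[6] = ennessee$cocoat  (last char: 't')
  sorted[7] = essee$cocoatenn  (last char: 'n')
  sorted[8] = nessee$cocoaten  (last char: 'n')
  sorted[9] = nnessee$cocoate  (last char: 'e')
  sorted[10] = oatennessee$coc  (last char: 'c')
  sorted[11] = ocoatennessee$c  (last char: 'c')
  sorted[12] = see$cocoatennes  (last char: 's')
  sorted[13] = ssee$cocoatenne  (last char: 'e')
  sorted[14] = tennessee$cocoa  (last char: 'a')
Last column: eoo$estnneccsea
Original string S is at sorted index 3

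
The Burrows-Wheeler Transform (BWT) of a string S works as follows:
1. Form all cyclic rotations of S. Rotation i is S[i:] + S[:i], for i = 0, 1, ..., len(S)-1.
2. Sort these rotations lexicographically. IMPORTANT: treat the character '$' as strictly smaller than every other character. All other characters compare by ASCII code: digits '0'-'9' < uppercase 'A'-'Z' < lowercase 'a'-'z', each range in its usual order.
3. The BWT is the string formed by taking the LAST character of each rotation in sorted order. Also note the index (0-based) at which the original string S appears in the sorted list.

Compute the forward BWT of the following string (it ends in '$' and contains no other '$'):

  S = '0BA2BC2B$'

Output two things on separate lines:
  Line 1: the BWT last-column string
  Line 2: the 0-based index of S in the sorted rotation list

Answer: B$CAB202B
1

Derivation:
All 9 rotations (rotation i = S[i:]+S[:i]):
  rot[0] = 0BA2BC2B$
  rot[1] = BA2BC2B$0
  rot[2] = A2BC2B$0B
  rot[3] = 2BC2B$0BA
  rot[4] = BC2B$0BA2
  rot[5] = C2B$0BA2B
  rot[6] = 2B$0BA2BC
  rot[7] = B$0BA2BC2
  rot[8] = $0BA2BC2B
Sorted (with $ < everything):
  sorted[0] = $0BA2BC2B  (last char: 'B')
  sorted[1] = 0BA2BC2B$  (last char: '$')
  sorted[2] = 2B$0BA2BC  (last char: 'C')
  sorted[3] = 2BC2B$0BA  (last char: 'A')
  sorted[4] = A2BC2B$0B  (last char: 'B')
  sorted[5] = B$0BA2BC2  (last char: '2')
  sorted[6] = BA2BC2B$0  (last char: '0')
  sorted[7] = BC2B$0BA2  (last char: '2')
  sorted[8] = C2B$0BA2B  (last char: 'B')
Last column: B$CAB202B
Original string S is at sorted index 1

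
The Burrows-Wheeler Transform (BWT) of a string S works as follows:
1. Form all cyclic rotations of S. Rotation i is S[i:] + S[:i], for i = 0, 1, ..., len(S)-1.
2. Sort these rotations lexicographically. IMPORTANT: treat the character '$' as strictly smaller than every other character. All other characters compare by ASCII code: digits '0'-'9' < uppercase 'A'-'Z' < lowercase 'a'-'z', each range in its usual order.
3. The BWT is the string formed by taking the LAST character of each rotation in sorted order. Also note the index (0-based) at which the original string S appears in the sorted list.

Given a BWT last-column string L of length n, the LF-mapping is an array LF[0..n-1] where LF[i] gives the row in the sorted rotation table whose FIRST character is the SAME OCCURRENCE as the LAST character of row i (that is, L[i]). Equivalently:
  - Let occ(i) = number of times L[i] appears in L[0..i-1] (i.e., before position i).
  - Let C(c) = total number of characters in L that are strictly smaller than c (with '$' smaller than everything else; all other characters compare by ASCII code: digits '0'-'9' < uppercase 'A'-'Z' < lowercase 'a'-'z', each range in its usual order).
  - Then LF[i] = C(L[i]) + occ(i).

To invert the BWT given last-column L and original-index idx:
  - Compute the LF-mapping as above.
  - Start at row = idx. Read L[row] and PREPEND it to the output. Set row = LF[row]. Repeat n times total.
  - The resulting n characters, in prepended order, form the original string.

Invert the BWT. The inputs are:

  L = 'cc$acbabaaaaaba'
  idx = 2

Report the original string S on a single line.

LF mapping: 12 13 0 1 14 9 2 10 3 4 5 6 7 11 8
Walk LF starting at row 2, prepending L[row]:
  step 1: row=2, L[2]='$', prepend. Next row=LF[2]=0
  step 2: row=0, L[0]='c', prepend. Next row=LF[0]=12
  step 3: row=12, L[12]='a', prepend. Next row=LF[12]=7
  step 4: row=7, L[7]='b', prepend. Next row=LF[7]=10
  step 5: row=10, L[10]='a', prepend. Next row=LF[10]=5
  step 6: row=5, L[5]='b', prepend. Next row=LF[5]=9
  step 7: row=9, L[9]='a', prepend. Next row=LF[9]=4
  step 8: row=4, L[4]='c', prepend. Next row=LF[4]=14
  step 9: row=14, L[14]='a', prepend. Next row=LF[14]=8
  step 10: row=8, L[8]='a', prepend. Next row=LF[8]=3
  step 11: row=3, L[3]='a', prepend. Next row=LF[3]=1
  step 12: row=1, L[1]='c', prepend. Next row=LF[1]=13
  step 13: row=13, L[13]='b', prepend. Next row=LF[13]=11
  step 14: row=11, L[11]='a', prepend. Next row=LF[11]=6
  step 15: row=6, L[6]='a', prepend. Next row=LF[6]=2
Reversed output: aabcaaacababac$

Answer: aabcaaacababac$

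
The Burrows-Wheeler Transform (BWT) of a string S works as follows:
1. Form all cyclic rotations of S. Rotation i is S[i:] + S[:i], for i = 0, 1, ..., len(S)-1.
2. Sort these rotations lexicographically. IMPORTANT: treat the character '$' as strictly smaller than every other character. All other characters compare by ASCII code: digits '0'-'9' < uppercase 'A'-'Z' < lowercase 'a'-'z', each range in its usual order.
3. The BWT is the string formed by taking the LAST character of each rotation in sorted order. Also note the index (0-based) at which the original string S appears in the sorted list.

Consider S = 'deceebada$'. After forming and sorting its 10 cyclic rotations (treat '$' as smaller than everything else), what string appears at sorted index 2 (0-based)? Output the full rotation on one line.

All 10 rotations (rotation i = S[i:]+S[:i]):
  rot[0] = deceebada$
  rot[1] = eceebada$d
  rot[2] = ceebada$de
  rot[3] = eebada$dec
  rot[4] = ebada$dece
  rot[5] = bada$decee
  rot[6] = ada$deceeb
  rot[7] = da$deceeba
  rot[8] = a$deceebad
  rot[9] = $deceebada
Sorted (with $ < everything):
  sorted[0] = $deceebada
  sorted[1] = a$deceebad
  sorted[2] = ada$deceeb
  sorted[3] = bada$decee
  sorted[4] = ceebada$de
  sorted[5] = da$deceeba
  sorted[6] = deceebada$
  sorted[7] = ebada$dece
  sorted[8] = eceebada$d
  sorted[9] = eebada$dec
sorted[2] = ada$deceeb

Answer: ada$deceeb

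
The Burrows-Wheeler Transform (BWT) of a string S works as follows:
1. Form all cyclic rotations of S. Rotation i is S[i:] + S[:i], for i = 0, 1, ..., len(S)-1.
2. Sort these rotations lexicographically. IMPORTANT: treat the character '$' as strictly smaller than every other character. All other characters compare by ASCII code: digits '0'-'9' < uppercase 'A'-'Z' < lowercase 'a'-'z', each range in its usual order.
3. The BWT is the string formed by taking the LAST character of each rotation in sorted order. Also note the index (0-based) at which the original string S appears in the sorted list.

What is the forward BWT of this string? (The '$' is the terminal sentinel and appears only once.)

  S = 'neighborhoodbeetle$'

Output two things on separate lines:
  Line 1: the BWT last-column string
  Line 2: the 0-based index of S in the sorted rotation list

All 19 rotations (rotation i = S[i:]+S[:i]):
  rot[0] = neighborhoodbeetle$
  rot[1] = eighborhoodbeetle$n
  rot[2] = ighborhoodbeetle$ne
  rot[3] = ghborhoodbeetle$nei
  rot[4] = hborhoodbeetle$neig
  rot[5] = borhoodbeetle$neigh
  rot[6] = orhoodbeetle$neighb
  rot[7] = rhoodbeetle$neighbo
  rot[8] = hoodbeetle$neighbor
  rot[9] = oodbeetle$neighborh
  rot[10] = odbeetle$neighborho
  rot[11] = dbeetle$neighborhoo
  rot[12] = beetle$neighborhood
  rot[13] = eetle$neighborhoodb
  rot[14] = etle$neighborhoodbe
  rot[15] = tle$neighborhoodbee
  rot[16] = le$neighborhoodbeet
  rot[17] = e$neighborhoodbeetl
  rot[18] = $neighborhoodbeetle
Sorted (with $ < everything):
  sorted[0] = $neighborhoodbeetle  (last char: 'e')
  sorted[1] = beetle$neighborhood  (last char: 'd')
  sorted[2] = borhoodbeetle$neigh  (last char: 'h')
  sorted[3] = dbeetle$neighborhoo  (last char: 'o')
  sorted[4] = e$neighborhoodbeetl  (last char: 'l')
  sorted[5] = eetle$neighborhoodb  (last char: 'b')
  sorted[6] = eighborhoodbeetle$n  (last char: 'n')
  sorted[7] = etle$neighborhoodbe  (last char: 'e')
  sorted[8] = ghborhoodbeetle$nei  (last char: 'i')
  sorted[9] = hborhoodbeetle$neig  (last char: 'g')
  sorted[10] = hoodbeetle$neighbor  (last char: 'r')
  sorted[11] = ighborhoodbeetle$ne  (last char: 'e')
  sorted[12] = le$neighborhoodbeet  (last char: 't')
  sorted[13] = neighborhoodbeetle$  (last char: '$')
  sorted[14] = odbeetle$neighborho  (last char: 'o')
  sorted[15] = oodbeetle$neighborh  (last char: 'h')
  sorted[16] = orhoodbeetle$neighb  (last char: 'b')
  sorted[17] = rhoodbeetle$neighbo  (last char: 'o')
  sorted[18] = tle$neighborhoodbee  (last char: 'e')
Last column: edholbneigret$ohboe
Original string S is at sorted index 13

Answer: edholbneigret$ohboe
13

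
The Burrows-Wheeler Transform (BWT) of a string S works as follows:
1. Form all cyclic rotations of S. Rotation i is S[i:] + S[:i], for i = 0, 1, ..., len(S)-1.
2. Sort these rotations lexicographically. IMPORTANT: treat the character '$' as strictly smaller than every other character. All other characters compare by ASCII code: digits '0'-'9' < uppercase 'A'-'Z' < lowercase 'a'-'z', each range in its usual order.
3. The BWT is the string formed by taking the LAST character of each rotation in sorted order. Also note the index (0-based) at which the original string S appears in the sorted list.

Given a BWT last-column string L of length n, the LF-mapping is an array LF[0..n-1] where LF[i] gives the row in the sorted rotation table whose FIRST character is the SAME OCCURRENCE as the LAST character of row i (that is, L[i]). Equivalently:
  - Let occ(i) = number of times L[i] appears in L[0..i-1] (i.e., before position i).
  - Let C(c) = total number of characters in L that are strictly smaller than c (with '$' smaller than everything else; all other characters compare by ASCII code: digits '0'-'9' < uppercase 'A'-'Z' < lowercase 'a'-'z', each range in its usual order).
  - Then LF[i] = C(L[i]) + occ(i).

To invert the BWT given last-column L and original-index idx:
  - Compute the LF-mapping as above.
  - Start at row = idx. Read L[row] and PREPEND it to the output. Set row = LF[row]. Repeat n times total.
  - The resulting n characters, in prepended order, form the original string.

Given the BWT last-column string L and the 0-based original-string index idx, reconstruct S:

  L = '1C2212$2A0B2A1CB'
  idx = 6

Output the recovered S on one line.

Answer: 211BCC02ABA2221$

Derivation:
LF mapping: 2 14 5 6 3 7 0 8 10 1 12 9 11 4 15 13
Walk LF starting at row 6, prepending L[row]:
  step 1: row=6, L[6]='$', prepend. Next row=LF[6]=0
  step 2: row=0, L[0]='1', prepend. Next row=LF[0]=2
  step 3: row=2, L[2]='2', prepend. Next row=LF[2]=5
  step 4: row=5, L[5]='2', prepend. Next row=LF[5]=7
  step 5: row=7, L[7]='2', prepend. Next row=LF[7]=8
  step 6: row=8, L[8]='A', prepend. Next row=LF[8]=10
  step 7: row=10, L[10]='B', prepend. Next row=LF[10]=12
  step 8: row=12, L[12]='A', prepend. Next row=LF[12]=11
  step 9: row=11, L[11]='2', prepend. Next row=LF[11]=9
  step 10: row=9, L[9]='0', prepend. Next row=LF[9]=1
  step 11: row=1, L[1]='C', prepend. Next row=LF[1]=14
  step 12: row=14, L[14]='C', prepend. Next row=LF[14]=15
  step 13: row=15, L[15]='B', prepend. Next row=LF[15]=13
  step 14: row=13, L[13]='1', prepend. Next row=LF[13]=4
  step 15: row=4, L[4]='1', prepend. Next row=LF[4]=3
  step 16: row=3, L[3]='2', prepend. Next row=LF[3]=6
Reversed output: 211BCC02ABA2221$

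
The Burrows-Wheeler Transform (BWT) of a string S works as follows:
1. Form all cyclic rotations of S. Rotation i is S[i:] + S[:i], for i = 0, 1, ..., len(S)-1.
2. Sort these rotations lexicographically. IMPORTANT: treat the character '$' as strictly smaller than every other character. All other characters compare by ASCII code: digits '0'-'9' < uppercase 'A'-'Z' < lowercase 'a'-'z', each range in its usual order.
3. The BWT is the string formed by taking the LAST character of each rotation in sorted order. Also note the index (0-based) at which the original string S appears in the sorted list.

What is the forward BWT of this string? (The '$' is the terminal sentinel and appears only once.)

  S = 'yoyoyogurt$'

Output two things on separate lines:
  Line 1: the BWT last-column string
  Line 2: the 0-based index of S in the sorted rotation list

Answer: toyyyurgoo$
10

Derivation:
All 11 rotations (rotation i = S[i:]+S[:i]):
  rot[0] = yoyoyogurt$
  rot[1] = oyoyogurt$y
  rot[2] = yoyogurt$yo
  rot[3] = oyogurt$yoy
  rot[4] = yogurt$yoyo
  rot[5] = ogurt$yoyoy
  rot[6] = gurt$yoyoyo
  rot[7] = urt$yoyoyog
  rot[8] = rt$yoyoyogu
  rot[9] = t$yoyoyogur
  rot[10] = $yoyoyogurt
Sorted (with $ < everything):
  sorted[0] = $yoyoyogurt  (last char: 't')
  sorted[1] = gurt$yoyoyo  (last char: 'o')
  sorted[2] = ogurt$yoyoy  (last char: 'y')
  sorted[3] = oyogurt$yoy  (last char: 'y')
  sorted[4] = oyoyogurt$y  (last char: 'y')
  sorted[5] = rt$yoyoyogu  (last char: 'u')
  sorted[6] = t$yoyoyogur  (last char: 'r')
  sorted[7] = urt$yoyoyog  (last char: 'g')
  sorted[8] = yogurt$yoyo  (last char: 'o')
  sorted[9] = yoyogurt$yo  (last char: 'o')
  sorted[10] = yoyoyogurt$  (last char: '$')
Last column: toyyyurgoo$
Original string S is at sorted index 10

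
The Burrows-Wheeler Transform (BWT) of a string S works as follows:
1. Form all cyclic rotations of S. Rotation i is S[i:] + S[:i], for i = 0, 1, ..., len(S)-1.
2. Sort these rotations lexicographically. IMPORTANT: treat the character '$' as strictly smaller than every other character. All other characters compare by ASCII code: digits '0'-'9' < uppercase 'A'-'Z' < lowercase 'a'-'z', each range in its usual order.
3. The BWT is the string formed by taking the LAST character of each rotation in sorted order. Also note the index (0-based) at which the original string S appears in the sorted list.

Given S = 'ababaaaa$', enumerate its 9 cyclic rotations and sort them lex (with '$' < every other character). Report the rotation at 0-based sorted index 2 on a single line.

Answer: aa$ababaa

Derivation:
All 9 rotations (rotation i = S[i:]+S[:i]):
  rot[0] = ababaaaa$
  rot[1] = babaaaa$a
  rot[2] = abaaaa$ab
  rot[3] = baaaa$aba
  rot[4] = aaaa$abab
  rot[5] = aaa$ababa
  rot[6] = aa$ababaa
  rot[7] = a$ababaaa
  rot[8] = $ababaaaa
Sorted (with $ < everything):
  sorted[0] = $ababaaaa
  sorted[1] = a$ababaaa
  sorted[2] = aa$ababaa
  sorted[3] = aaa$ababa
  sorted[4] = aaaa$abab
  sorted[5] = abaaaa$ab
  sorted[6] = ababaaaa$
  sorted[7] = baaaa$aba
  sorted[8] = babaaaa$a
sorted[2] = aa$ababaa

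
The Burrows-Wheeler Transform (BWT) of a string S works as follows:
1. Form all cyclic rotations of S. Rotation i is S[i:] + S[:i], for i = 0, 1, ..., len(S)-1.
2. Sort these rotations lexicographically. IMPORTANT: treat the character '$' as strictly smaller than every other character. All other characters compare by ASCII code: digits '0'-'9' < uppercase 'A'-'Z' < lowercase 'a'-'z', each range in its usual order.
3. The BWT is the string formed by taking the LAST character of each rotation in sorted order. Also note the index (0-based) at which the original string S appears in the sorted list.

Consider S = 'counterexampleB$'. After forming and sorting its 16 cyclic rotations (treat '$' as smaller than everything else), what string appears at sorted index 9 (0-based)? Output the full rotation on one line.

All 16 rotations (rotation i = S[i:]+S[:i]):
  rot[0] = counterexampleB$
  rot[1] = ounterexampleB$c
  rot[2] = unterexampleB$co
  rot[3] = nterexampleB$cou
  rot[4] = terexampleB$coun
  rot[5] = erexampleB$count
  rot[6] = rexampleB$counte
  rot[7] = exampleB$counter
  rot[8] = xampleB$countere
  rot[9] = ampleB$counterex
  rot[10] = mpleB$counterexa
  rot[11] = pleB$counterexam
  rot[12] = leB$counterexamp
  rot[13] = eB$counterexampl
  rot[14] = B$counterexample
  rot[15] = $counterexampleB
Sorted (with $ < everything):
  sorted[0] = $counterexampleB
  sorted[1] = B$counterexample
  sorted[2] = ampleB$counterex
  sorted[3] = counterexampleB$
  sorted[4] = eB$counterexampl
  sorted[5] = erexampleB$count
  sorted[6] = exampleB$counter
  sorted[7] = leB$counterexamp
  sorted[8] = mpleB$counterexa
  sorted[9] = nterexampleB$cou
  sorted[10] = ounterexampleB$c
  sorted[11] = pleB$counterexam
  sorted[12] = rexampleB$counte
  sorted[13] = terexampleB$coun
  sorted[14] = unterexampleB$co
  sorted[15] = xampleB$countere
sorted[9] = nterexampleB$cou

Answer: nterexampleB$cou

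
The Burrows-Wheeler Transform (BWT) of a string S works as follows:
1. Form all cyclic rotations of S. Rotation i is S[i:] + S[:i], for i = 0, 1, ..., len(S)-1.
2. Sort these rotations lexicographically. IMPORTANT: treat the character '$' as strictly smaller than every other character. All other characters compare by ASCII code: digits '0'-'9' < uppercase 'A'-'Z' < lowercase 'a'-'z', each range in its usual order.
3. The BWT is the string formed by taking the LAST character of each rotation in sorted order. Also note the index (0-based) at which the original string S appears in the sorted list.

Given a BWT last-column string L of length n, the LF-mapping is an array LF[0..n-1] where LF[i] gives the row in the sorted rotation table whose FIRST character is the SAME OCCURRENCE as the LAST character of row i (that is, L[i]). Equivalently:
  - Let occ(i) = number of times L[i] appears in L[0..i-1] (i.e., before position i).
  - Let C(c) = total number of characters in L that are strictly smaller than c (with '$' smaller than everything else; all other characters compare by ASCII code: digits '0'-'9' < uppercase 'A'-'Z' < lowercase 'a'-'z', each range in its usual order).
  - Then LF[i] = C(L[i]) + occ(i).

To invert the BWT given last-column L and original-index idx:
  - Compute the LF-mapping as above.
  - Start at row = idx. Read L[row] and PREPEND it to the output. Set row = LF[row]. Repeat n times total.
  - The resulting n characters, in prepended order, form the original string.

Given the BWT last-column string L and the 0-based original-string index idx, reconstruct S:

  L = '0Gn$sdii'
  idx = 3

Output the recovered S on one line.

LF mapping: 1 2 6 0 7 3 4 5
Walk LF starting at row 3, prepending L[row]:
  step 1: row=3, L[3]='$', prepend. Next row=LF[3]=0
  step 2: row=0, L[0]='0', prepend. Next row=LF[0]=1
  step 3: row=1, L[1]='G', prepend. Next row=LF[1]=2
  step 4: row=2, L[2]='n', prepend. Next row=LF[2]=6
  step 5: row=6, L[6]='i', prepend. Next row=LF[6]=4
  step 6: row=4, L[4]='s', prepend. Next row=LF[4]=7
  step 7: row=7, L[7]='i', prepend. Next row=LF[7]=5
  step 8: row=5, L[5]='d', prepend. Next row=LF[5]=3
Reversed output: disinG0$

Answer: disinG0$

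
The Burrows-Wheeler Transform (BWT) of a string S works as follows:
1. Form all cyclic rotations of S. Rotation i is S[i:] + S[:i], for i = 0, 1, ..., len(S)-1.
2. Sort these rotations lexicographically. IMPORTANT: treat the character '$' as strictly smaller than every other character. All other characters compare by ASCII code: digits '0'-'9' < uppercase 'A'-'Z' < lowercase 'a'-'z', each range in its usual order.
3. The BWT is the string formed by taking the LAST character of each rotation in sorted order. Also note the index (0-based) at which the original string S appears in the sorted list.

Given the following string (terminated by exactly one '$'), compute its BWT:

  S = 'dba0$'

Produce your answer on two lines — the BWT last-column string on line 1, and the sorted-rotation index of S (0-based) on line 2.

Answer: 0abd$
4

Derivation:
All 5 rotations (rotation i = S[i:]+S[:i]):
  rot[0] = dba0$
  rot[1] = ba0$d
  rot[2] = a0$db
  rot[3] = 0$dba
  rot[4] = $dba0
Sorted (with $ < everything):
  sorted[0] = $dba0  (last char: '0')
  sorted[1] = 0$dba  (last char: 'a')
  sorted[2] = a0$db  (last char: 'b')
  sorted[3] = ba0$d  (last char: 'd')
  sorted[4] = dba0$  (last char: '$')
Last column: 0abd$
Original string S is at sorted index 4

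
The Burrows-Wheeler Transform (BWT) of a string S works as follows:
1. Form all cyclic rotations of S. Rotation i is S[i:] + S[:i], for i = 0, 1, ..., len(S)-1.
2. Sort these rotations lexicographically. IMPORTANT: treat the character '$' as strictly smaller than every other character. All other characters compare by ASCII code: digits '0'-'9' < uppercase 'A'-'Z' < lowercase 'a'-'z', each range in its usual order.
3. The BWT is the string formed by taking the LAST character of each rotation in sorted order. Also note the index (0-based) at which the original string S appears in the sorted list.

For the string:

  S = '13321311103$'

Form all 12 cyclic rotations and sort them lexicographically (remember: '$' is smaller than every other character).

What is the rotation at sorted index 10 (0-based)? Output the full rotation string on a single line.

Answer: 321311103$13

Derivation:
All 12 rotations (rotation i = S[i:]+S[:i]):
  rot[0] = 13321311103$
  rot[1] = 3321311103$1
  rot[2] = 321311103$13
  rot[3] = 21311103$133
  rot[4] = 1311103$1332
  rot[5] = 311103$13321
  rot[6] = 11103$133213
  rot[7] = 1103$1332131
  rot[8] = 103$13321311
  rot[9] = 03$133213111
  rot[10] = 3$1332131110
  rot[11] = $13321311103
Sorted (with $ < everything):
  sorted[0] = $13321311103
  sorted[1] = 03$133213111
  sorted[2] = 103$13321311
  sorted[3] = 1103$1332131
  sorted[4] = 11103$133213
  sorted[5] = 1311103$1332
  sorted[6] = 13321311103$
  sorted[7] = 21311103$133
  sorted[8] = 3$1332131110
  sorted[9] = 311103$13321
  sorted[10] = 321311103$13
  sorted[11] = 3321311103$1
sorted[10] = 321311103$13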